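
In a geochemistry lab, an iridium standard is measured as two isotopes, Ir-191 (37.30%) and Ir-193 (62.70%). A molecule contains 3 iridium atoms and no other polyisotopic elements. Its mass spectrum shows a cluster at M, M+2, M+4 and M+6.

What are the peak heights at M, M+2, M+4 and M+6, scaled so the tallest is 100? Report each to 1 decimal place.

11.8 : 59.5 : 100.0 : 56.0

The 3 Ir atoms are independent, so intensities follow the terms of (0.3730 + 0.6270)^3.
P(M) = 0.3730^3 = 0.051895
P(M+2) = 3 × 0.3730^2 × 0.6270^1 = 0.261702
P(M+4) = 3 × 0.3730^1 × 0.6270^2 = 0.439911
P(M+6) = 0.6270^3 = 0.246492
The M+4 peak is largest (0.439911); scaling to 100 gives 11.8 : 59.5 : 100.0 : 56.0.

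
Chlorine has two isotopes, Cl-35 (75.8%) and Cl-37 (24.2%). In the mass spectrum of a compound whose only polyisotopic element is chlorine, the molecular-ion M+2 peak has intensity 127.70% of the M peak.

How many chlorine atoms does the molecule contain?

4

The M+2/M ratio from n Cl atoms is n · q/p = n · 0.242/0.758.
n = 1.2770 × 0.758/0.242 = 4.00 ≈ 4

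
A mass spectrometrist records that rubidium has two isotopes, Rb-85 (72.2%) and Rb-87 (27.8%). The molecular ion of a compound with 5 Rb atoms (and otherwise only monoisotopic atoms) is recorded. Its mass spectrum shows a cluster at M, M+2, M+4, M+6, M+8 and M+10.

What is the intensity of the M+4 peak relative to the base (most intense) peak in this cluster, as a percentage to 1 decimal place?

Binomial terms of (0.722 + 0.278)^5: M 0.1962, M+2 0.3777, M+4 0.2909, M+6 0.1120, M+8 0.0216, M+10 0.0017 → M+2 is the base peak.
P(M+2) = C(5,1) × 0.722^4 × 0.278^1 = 5 × 0.27173701 × 0.2780 = 0.377714 (base)
P(M+4) = C(5,2) × 0.722^3 × 0.278^2 = 10 × 0.37636705 × 0.077284 = 0.290872
Relative intensity = 0.290872 / 0.377714 × 100 = 77.0

77.0%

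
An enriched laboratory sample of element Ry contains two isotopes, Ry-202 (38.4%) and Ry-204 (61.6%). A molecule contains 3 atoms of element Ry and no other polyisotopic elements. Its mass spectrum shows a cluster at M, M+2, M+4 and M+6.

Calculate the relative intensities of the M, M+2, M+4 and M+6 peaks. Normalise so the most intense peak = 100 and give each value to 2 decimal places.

12.95 : 62.34 : 100.00 : 53.47

Each Ry atom is independently Ry-202 (p = 0.384) or Ry-204 (q = 0.616); the cluster is the binomial expansion (p + q)^3.
P(M) = 0.384^3 = 0.056623
P(M+2) = 3 × 0.384^2 × 0.616^1 = 0.272499
P(M+4) = 3 × 0.384^1 × 0.616^2 = 0.437133
P(M+6) = 0.616^3 = 0.233745
The M+4 peak is largest (0.437133); scaling to 100 gives 12.95 : 62.34 : 100.00 : 53.47.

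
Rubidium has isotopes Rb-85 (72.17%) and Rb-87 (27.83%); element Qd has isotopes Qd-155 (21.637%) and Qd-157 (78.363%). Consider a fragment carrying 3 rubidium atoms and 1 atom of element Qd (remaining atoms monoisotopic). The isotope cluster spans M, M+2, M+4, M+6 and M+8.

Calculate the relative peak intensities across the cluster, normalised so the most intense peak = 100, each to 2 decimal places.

20.93 : 100.00 : 97.01 : 35.01 : 4.35

Rubidium pattern (n=3): 0.37589809 : 0.43485841 : 0.16768892 : 0.02155458
Element Qd pattern (n=1): 0.21637 : 0.78363
Convolve the two distributions (both contribute in 2-u steps):
  M: 0.37589809×0.21637 = 0.081333
  M+2: 0.37589809×0.78363 + 0.43485841×0.21637 = 0.388655
  M+4: 0.43485841×0.78363 + 0.16768892×0.21637 = 0.377051
  M+6: 0.16768892×0.78363 + 0.02155458×0.21637 = 0.136070
  M+8: 0.02155458×0.78363 = 0.016891
Scale to base peak (0.388655) = 100: 20.93 : 100.00 : 97.01 : 35.01 : 4.35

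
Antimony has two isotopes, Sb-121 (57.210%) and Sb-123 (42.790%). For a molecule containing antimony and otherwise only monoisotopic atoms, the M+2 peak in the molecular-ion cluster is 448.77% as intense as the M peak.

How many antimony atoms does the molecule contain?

6

The M+2/M ratio from n Sb atoms is n · q/p = n · 0.42790/0.57210.
n = 4.4877 × 0.57210/0.42790 = 6.00 ≈ 6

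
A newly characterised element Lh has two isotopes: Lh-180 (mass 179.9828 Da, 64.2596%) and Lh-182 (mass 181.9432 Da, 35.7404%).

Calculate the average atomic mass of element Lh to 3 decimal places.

Weight each isotope mass by its fractional abundance: 0.642596 × 179.9828 + 0.357404 × 181.9432
= 115.65623 + 65.02723 = 180.68346 Da

180.683 Da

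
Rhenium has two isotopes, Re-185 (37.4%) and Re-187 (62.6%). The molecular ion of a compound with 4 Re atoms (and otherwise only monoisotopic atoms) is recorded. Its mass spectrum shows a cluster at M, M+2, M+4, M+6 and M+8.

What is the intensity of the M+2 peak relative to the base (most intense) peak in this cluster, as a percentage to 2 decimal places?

(0.374 + 0.626)^4 gives M 0.0196, M+2 0.1310, M+4 0.3289, M+6 0.3670, M+8 0.1536; the largest is M+6.
P(M+6) = C(4,3) × 0.374^1 × 0.626^3 = 4 × 0.3740 × 0.24531438 = 0.366990 (base)
P(M+2) = C(4,1) × 0.374^3 × 0.626^1 = 4 × 0.05231362 × 0.6260 = 0.130993
Relative intensity = 0.130993 / 0.366990 × 100 = 35.69

35.69%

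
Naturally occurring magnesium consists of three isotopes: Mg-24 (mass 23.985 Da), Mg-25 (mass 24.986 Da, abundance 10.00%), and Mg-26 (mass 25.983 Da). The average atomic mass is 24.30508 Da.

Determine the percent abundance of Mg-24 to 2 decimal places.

Let x and y be the fractions of Mg-24 and Mg-26. Then x + y = 1 − 0.1000 = 0.9000 and 23.985x + 25.983y = 24.30508 − 0.1000×24.986 = 21.80648.
Substituting: 23.985x + 25.983(0.9000 − x) = 21.80648
(23.985 − 25.983)x = -1.57822  ⇒  x = 0.78990, y = 0.11010
Mg-24: 78.99%, Mg-26: 11.01%.

78.99%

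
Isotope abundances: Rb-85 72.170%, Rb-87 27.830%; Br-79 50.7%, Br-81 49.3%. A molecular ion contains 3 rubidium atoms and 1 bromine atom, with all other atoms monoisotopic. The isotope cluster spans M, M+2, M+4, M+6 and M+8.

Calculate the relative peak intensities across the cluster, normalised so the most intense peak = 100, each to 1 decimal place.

Rubidium pattern (n=3): 0.37589809 : 0.43485841 : 0.16768892 : 0.02155458
Bromine pattern (n=1): 0.5070 : 0.4930
Convolve the two distributions (both contribute in 2-u steps):
  M: 0.37589809×0.5070 = 0.190580
  M+2: 0.37589809×0.4930 + 0.43485841×0.5070 = 0.405791
  M+4: 0.43485841×0.4930 + 0.16768892×0.5070 = 0.299403
  M+6: 0.16768892×0.4930 + 0.02155458×0.5070 = 0.093599
  M+8: 0.02155458×0.4930 = 0.010626
Scale to base peak (0.405791) = 100: 47.0 : 100.0 : 73.8 : 23.1 : 2.6

47.0 : 100.0 : 73.8 : 23.1 : 2.6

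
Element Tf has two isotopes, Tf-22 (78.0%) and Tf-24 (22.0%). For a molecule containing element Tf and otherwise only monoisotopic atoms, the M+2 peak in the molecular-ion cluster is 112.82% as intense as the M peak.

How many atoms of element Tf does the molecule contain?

With n Tf atoms, P(M+2)/P(M) = C(n,1)·p^(n−1)q / p^n = n·q/p = n · 0.220/0.780.
n = 1.1282 × 0.780/0.220 = 4.00 ≈ 4

4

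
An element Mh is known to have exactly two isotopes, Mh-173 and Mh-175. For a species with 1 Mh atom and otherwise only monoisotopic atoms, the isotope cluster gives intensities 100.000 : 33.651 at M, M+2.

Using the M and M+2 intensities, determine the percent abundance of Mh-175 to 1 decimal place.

25.2%

If p is the fraction of Mh that is Mh-173, then I(M+2)/I(M) = [C(1,1)·p^0·(1−p)] / p^1 = 1·(1−p)/p = 33.651/100.000 = 0.3365
(1−p)/p = 0.3365/1 = 0.3365  ⇒  p = 1/(1 + 0.3365) = 0.7482
Mh-173: 74.8%, Mh-175: 25.2%.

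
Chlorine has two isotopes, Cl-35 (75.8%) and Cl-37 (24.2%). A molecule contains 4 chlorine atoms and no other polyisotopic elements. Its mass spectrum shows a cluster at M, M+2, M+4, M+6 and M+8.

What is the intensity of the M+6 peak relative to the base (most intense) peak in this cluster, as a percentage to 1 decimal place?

Term probabilities: M 0.3301, M+2 0.4216, M+4 0.2019, M+6 0.0430, M+8 0.0034. Base peak = M+2.
P(M+2) = C(4,1) × 0.758^3 × 0.242^1 = 4 × 0.43551951 × 0.2420 = 0.421583 (base)
P(M+6) = C(4,3) × 0.758^1 × 0.242^3 = 4 × 0.7580 × 0.01417249 = 0.042971
Relative intensity = 0.042971 / 0.421583 × 100 = 10.2

10.2%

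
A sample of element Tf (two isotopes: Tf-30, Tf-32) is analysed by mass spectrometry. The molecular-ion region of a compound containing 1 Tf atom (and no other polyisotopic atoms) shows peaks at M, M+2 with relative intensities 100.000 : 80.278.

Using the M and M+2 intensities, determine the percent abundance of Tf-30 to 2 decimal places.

55.47%

If p is the fraction of Tf that is Tf-30, then I(M+2)/I(M) = [C(1,1)·p^0·(1−p)] / p^1 = 1·(1−p)/p = 80.278/100.000 = 0.8028
(1−p)/p = 0.8028/1 = 0.8028  ⇒  p = 1/(1 + 0.8028) = 0.5547
Tf-30: 55.47%, Tf-32: 44.53%.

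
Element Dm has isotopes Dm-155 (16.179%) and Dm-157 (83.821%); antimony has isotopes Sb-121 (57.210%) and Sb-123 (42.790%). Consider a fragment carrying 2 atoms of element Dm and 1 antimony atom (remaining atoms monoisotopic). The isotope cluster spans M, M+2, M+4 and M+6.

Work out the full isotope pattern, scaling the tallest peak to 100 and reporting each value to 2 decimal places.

Element Dm pattern (n=2): 0.026176 : 0.27122799 : 0.702596
Antimony pattern (n=1): 0.5721 : 0.4279
Convolve the two distributions (both contribute in 2-u steps):
  M: 0.026176×0.5721 = 0.014975
  M+2: 0.026176×0.4279 + 0.27122799×0.5721 = 0.166370
  M+4: 0.27122799×0.4279 + 0.702596×0.5721 = 0.518014
  M+6: 0.702596×0.4279 = 0.300641
Scale to base peak (0.518014) = 100: 2.89 : 32.12 : 100.00 : 58.04

2.89 : 32.12 : 100.00 : 58.04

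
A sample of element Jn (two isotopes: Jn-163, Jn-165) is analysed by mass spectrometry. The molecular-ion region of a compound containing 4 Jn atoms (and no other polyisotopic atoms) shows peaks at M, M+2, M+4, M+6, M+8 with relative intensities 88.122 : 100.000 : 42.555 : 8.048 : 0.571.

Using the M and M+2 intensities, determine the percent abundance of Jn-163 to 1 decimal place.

Let p = fractional abundance of Jn-163. I(M+2)/I(M) = [C(4,1)·p^3·(1−p)] / p^4 = 4·(1−p)/p = 100.000/88.122 = 1.1348
(1−p)/p = 1.1348/4 = 0.2837  ⇒  p = 1/(1 + 0.2837) = 0.7790
Jn-163: 77.9%, Jn-165: 22.1%.

77.9%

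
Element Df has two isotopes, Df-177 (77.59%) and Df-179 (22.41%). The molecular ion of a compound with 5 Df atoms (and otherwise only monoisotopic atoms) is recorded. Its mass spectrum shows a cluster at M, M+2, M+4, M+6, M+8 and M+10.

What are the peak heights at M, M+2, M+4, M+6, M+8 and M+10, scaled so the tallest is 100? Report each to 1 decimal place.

The 5 Df atoms are independent, so intensities follow the terms of (0.7759 + 0.2241)^5.
P(M) = 0.7759^5 = 0.281209
P(M+2) = 5 × 0.7759^4 × 0.2241^1 = 0.406102
P(M+4) = 10 × 0.7759^3 × 0.2241^2 = 0.234585
P(M+6) = 10 × 0.7759^2 × 0.2241^3 = 0.067754
P(M+8) = 5 × 0.7759^1 × 0.2241^4 = 0.009785
P(M+10) = 0.2241^5 = 0.000565
The M+2 peak is largest (0.406102); scaling to 100 gives 69.2 : 100.0 : 57.8 : 16.7 : 2.4 : 0.1.

69.2 : 100.0 : 57.8 : 16.7 : 2.4 : 0.1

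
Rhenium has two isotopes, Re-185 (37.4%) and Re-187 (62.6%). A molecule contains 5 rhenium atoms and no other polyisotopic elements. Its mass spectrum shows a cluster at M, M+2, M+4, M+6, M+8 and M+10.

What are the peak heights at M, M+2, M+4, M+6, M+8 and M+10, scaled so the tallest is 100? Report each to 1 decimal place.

2.1 : 17.8 : 59.7 : 100.0 : 83.7 : 28.0

Each Re atom is independently Re-185 (p = 0.374) or Re-187 (q = 0.626); the cluster is the binomial expansion (p + q)^5.
P(M) = 0.374^5 = 0.007317
P(M+2) = 5 × 0.374^4 × 0.626^1 = 0.061239
P(M+4) = 10 × 0.374^3 × 0.626^2 = 0.205005
P(M+6) = 10 × 0.374^2 × 0.626^3 = 0.343136
P(M+8) = 5 × 0.374^1 × 0.626^4 = 0.287170
P(M+10) = 0.626^5 = 0.096133
The M+6 peak is largest (0.343136); scaling to 100 gives 2.1 : 17.8 : 59.7 : 100.0 : 83.7 : 28.0.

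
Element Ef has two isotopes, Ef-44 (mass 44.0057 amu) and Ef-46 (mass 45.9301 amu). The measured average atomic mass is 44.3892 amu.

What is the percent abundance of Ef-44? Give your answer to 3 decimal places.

80.072%

With x = fraction of Ef-44 (so Ef-46 is 1 − x):
44.0057·x + 45.9301·(1 − x) = 44.3892
(44.0057 − 45.9301)·x = 44.3892 − 45.9301
x = -1.5409 / -1.9244 = 0.80072 → 80.072% Ef-44, 19.928% Ef-46.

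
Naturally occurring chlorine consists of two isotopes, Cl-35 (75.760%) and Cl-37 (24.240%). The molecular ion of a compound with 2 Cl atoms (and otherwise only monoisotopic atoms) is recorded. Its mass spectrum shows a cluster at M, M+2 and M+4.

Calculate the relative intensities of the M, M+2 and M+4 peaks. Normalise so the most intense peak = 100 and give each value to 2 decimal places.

100.00 : 63.99 : 10.24

Each Cl atom is independently Cl-35 (p = 0.75760) or Cl-37 (q = 0.24240); the cluster is the binomial expansion (p + q)^2.
P(M) = 0.75760^2 = 0.573958
P(M+2) = 2 × 0.75760^1 × 0.24240^1 = 0.367284
P(M+4) = 0.24240^2 = 0.058758
The M peak is largest (0.573958); scaling to 100 gives 100.00 : 63.99 : 10.24.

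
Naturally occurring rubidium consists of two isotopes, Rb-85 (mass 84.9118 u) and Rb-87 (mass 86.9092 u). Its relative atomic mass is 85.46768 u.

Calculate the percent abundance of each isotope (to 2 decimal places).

With x = fraction of Rb-85 (so Rb-87 is 1 − x):
84.9118·x + 86.9092·(1 − x) = 85.46768
(84.9118 − 86.9092)·x = 85.46768 − 86.9092
x = -1.44152 / -1.9974 = 0.72170 → 72.17% Rb-85, 27.83% Rb-87.

Rb-85: 72.17%, Rb-87: 27.83%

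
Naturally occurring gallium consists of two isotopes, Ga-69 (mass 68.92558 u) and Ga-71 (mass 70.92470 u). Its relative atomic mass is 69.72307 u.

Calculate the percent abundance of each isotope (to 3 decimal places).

Ga-69: 60.108%, Ga-71: 39.892%

Writing the weighted mean with unknown fraction x of Ga-69:
68.92558·x + 70.92470·(1 − x) = 69.72307
(68.92558 − 70.92470)·x = 69.72307 − 70.92470
x = -1.20163 / -1.99912 = 0.60108 → 60.108% Ga-69, 39.892% Ga-71.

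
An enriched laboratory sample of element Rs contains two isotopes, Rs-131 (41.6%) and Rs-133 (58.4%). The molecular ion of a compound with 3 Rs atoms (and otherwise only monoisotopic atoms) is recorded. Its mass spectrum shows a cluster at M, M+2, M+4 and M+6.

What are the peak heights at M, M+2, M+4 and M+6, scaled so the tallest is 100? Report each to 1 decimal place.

16.9 : 71.2 : 100.0 : 46.8

Expanding (0.416 + 0.584)^3:
P(M) = 0.416^3 = 0.071991
P(M+2) = 3 × 0.416^2 × 0.584^1 = 0.303194
P(M+4) = 3 × 0.416^1 × 0.584^2 = 0.425638
P(M+6) = 0.584^3 = 0.199177
The M+4 peak is largest (0.425638); scaling to 100 gives 16.9 : 71.2 : 100.0 : 46.8.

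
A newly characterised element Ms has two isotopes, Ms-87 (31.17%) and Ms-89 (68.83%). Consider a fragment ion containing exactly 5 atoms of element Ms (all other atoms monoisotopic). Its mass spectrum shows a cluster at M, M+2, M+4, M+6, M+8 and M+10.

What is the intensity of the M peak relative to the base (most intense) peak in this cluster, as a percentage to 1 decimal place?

0.8%

Term probabilities: M 0.0029, M+2 0.0325, M+4 0.1435, M+6 0.3168, M+8 0.3498, M+10 0.1545. Base peak = M+8.
P(M+8) = C(5,4) × 0.3117^1 × 0.6883^4 = 5 × 0.3117 × 0.22444559 = 0.349798 (base)
P(M) = C(5,0) × 0.3117^5 × 0.6883^0 = 1 × 0.00294228 × 1.0000 = 0.002942
Relative intensity = 0.002942 / 0.349798 × 100 = 0.8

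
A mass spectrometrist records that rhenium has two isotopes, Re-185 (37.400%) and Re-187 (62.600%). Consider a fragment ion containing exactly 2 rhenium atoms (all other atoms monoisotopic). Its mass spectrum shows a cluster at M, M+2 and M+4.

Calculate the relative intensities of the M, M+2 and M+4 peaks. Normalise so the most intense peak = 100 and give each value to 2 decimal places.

Expanding (0.37400 + 0.62600)^2:
P(M) = 0.37400^2 = 0.139876
P(M+2) = 2 × 0.37400^1 × 0.62600^1 = 0.468248
P(M+4) = 0.62600^2 = 0.391876
The M+2 peak is largest (0.468248); scaling to 100 gives 29.87 : 100.00 : 83.69.

29.87 : 100.00 : 83.69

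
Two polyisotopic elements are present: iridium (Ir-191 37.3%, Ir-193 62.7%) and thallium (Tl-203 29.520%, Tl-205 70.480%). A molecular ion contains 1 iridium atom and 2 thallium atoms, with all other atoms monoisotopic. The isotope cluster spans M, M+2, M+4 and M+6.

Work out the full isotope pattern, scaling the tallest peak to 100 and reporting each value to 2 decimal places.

Iridium pattern (n=1): 0.3730 : 0.6270
Thallium pattern (n=2): 0.08714304 : 0.41611392 : 0.49674304
Convolve the two distributions (both contribute in 2-u steps):
  M: 0.3730×0.08714304 = 0.032504
  M+2: 0.3730×0.41611392 + 0.6270×0.08714304 = 0.209849
  M+4: 0.3730×0.49674304 + 0.6270×0.41611392 = 0.446189
  M+6: 0.6270×0.49674304 = 0.311458
Scale to base peak (0.446189) = 100: 7.28 : 47.03 : 100.00 : 69.80

7.28 : 47.03 : 100.00 : 69.80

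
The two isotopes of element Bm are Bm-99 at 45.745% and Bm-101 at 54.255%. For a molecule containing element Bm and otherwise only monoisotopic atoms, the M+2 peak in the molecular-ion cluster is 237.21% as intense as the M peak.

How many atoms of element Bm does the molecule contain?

2

For n independent Bm atoms, I(M+2)/I(M) = n · (abundance Bm-101) / (abundance Bm-99) = n · 0.54255/0.45745.
n = 2.3721 × 0.45745/0.54255 = 2.00 ≈ 2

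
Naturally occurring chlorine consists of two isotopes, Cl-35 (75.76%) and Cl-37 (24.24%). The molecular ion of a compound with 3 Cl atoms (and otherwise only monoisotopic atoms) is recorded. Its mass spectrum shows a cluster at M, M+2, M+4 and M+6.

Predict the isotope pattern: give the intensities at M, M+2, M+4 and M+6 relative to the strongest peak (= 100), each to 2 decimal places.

100.00 : 95.99 : 30.71 : 3.28

Expanding (0.7576 + 0.2424)^3:
P(M) = 0.7576^3 = 0.434830
P(M+2) = 3 × 0.7576^2 × 0.2424^1 = 0.417382
P(M+4) = 3 × 0.7576^1 × 0.2424^2 = 0.133545
P(M+6) = 0.2424^3 = 0.014243
The M peak is largest (0.434830); scaling to 100 gives 100.00 : 95.99 : 30.71 : 3.28.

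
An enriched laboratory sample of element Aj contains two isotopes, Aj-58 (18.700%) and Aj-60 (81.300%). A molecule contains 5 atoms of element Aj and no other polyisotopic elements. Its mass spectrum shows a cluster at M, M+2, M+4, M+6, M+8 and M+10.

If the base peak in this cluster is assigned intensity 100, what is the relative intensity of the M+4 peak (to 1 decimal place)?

10.6

Binomial terms of (0.18700 + 0.81300)^5: M 0.0002, M+2 0.0050, M+4 0.0432, M+6 0.1879, M+8 0.4085, M+10 0.3552 → M+8 is the base peak.
P(M+8) = C(5,4) × 0.18700^1 × 0.81300^4 = 5 × 0.1870 × 0.43688002 = 0.408483 (base)
P(M+4) = C(5,2) × 0.18700^3 × 0.81300^2 = 10 × 0.0065392 × 0.660969 = 0.043222
Relative intensity = 0.043222 / 0.408483 × 100 = 10.6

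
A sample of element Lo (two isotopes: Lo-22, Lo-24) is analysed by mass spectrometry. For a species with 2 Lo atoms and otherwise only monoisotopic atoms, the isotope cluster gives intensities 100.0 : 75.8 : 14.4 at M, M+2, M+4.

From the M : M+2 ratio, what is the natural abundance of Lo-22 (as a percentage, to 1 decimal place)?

If p is the fraction of Lo that is Lo-22, then I(M+2)/I(M) = [C(2,1)·p^1·(1−p)] / p^2 = 2·(1−p)/p = 75.8/100.0 = 0.7580
(1−p)/p = 0.7580/2 = 0.3790  ⇒  p = 1/(1 + 0.3790) = 0.7252
Lo-22: 72.5%, Lo-24: 27.5%.

72.5%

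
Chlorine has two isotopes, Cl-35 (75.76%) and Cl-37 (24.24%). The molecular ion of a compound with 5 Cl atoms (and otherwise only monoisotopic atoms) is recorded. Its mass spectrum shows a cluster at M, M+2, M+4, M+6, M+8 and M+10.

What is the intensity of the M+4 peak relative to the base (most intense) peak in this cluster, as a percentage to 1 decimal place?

Term probabilities: M 0.2496, M+2 0.3993, M+4 0.2555, M+6 0.0817, M+8 0.0131, M+10 0.0008. Base peak = M+2.
P(M+2) = C(5,1) × 0.7576^4 × 0.2424^1 = 5 × 0.32942751 × 0.2424 = 0.399266 (base)
P(M+4) = C(5,2) × 0.7576^3 × 0.2424^2 = 10 × 0.4348304 × 0.05875776 = 0.255497
Relative intensity = 0.255497 / 0.399266 × 100 = 64.0

64.0%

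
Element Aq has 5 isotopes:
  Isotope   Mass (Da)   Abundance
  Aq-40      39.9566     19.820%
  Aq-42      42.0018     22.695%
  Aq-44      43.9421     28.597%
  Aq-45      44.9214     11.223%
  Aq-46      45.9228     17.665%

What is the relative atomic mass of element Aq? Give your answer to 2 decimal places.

The abundance-weighted mean is 0.19820 × 39.9566 + 0.22695 × 42.0018 + 0.28597 × 43.9421 + 0.11223 × 44.9214 + 0.17665 × 45.9228
= 7.91940 + 9.53231 + 12.56612 + 5.04153 + 8.11226 = 43.17162 Da

43.17 Da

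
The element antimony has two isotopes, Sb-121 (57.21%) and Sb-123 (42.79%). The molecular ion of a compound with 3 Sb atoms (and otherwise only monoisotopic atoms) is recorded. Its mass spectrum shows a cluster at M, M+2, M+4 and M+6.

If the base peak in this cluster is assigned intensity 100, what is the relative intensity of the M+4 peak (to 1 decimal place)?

74.8

Binomial terms of (0.5721 + 0.4279)^3: M 0.1872, M+2 0.4202, M+4 0.3143, M+6 0.0783 → M+2 is the base peak.
P(M+2) = C(3,1) × 0.5721^2 × 0.4279^1 = 3 × 0.32729841 × 0.4279 = 0.420153 (base)
P(M+4) = C(3,2) × 0.5721^1 × 0.4279^2 = 3 × 0.5721 × 0.18309841 = 0.314252
Relative intensity = 0.314252 / 0.420153 × 100 = 74.8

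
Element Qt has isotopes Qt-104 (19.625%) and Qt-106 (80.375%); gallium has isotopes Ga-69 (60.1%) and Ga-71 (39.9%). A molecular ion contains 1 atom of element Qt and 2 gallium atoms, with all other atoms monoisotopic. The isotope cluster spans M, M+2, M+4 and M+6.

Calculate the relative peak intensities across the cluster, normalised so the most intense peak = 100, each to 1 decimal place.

Element Qt pattern (n=1): 0.19625 : 0.80375
Gallium pattern (n=2): 0.361201 : 0.479598 : 0.159201
Convolve the two distributions (both contribute in 2-u steps):
  M: 0.19625×0.361201 = 0.070886
  M+2: 0.19625×0.479598 + 0.80375×0.361201 = 0.384436
  M+4: 0.19625×0.159201 + 0.80375×0.479598 = 0.416720
  M+6: 0.80375×0.159201 = 0.127958
Scale to base peak (0.416720) = 100: 17.0 : 92.3 : 100.0 : 30.7

17.0 : 92.3 : 100.0 : 30.7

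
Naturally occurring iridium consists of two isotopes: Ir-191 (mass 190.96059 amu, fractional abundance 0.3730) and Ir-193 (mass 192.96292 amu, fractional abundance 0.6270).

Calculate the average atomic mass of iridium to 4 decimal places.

192.2161 amu

Ar = Σ fᵢ·mᵢ = 0.3730 × 190.96059 + 0.6270 × 192.96292
= 71.228300 + 120.987751 = 192.216051 amu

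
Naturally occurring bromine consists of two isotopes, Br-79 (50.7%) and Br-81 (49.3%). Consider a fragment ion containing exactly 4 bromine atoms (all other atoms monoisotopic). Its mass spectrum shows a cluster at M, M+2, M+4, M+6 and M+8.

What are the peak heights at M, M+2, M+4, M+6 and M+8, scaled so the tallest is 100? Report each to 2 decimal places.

17.63 : 68.56 : 100.00 : 64.83 : 15.76

Expanding (0.507 + 0.493)^4:
P(M) = 0.507^4 = 0.066074
P(M+2) = 4 × 0.507^3 × 0.493^1 = 0.256999
P(M+4) = 6 × 0.507^2 × 0.493^2 = 0.374853
P(M+6) = 4 × 0.507^1 × 0.493^3 = 0.243001
P(M+8) = 0.493^4 = 0.059073
The M+4 peak is largest (0.374853); scaling to 100 gives 17.63 : 68.56 : 100.00 : 64.83 : 15.76.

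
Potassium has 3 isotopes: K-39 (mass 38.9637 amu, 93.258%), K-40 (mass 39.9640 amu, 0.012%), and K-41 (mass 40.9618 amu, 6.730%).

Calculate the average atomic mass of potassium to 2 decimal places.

Weight each isotope mass by its fractional abundance: 0.93258 × 38.9637 + 0.00012 × 39.9640 + 0.06730 × 40.9618
= 36.33677 + 0.00480 + 2.75673 = 39.09830 amu

39.10 amu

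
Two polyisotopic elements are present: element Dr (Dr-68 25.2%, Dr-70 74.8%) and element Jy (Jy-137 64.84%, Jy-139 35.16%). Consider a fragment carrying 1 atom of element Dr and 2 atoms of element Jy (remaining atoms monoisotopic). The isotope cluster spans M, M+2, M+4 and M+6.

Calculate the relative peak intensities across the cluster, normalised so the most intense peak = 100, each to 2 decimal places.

Element Dr pattern (n=1): 0.2520 : 0.7480
Element Jy pattern (n=2): 0.42042256 : 0.45595488 : 0.12362256
Convolve the two distributions (both contribute in 2-u steps):
  M: 0.2520×0.42042256 = 0.105946
  M+2: 0.2520×0.45595488 + 0.7480×0.42042256 = 0.429377
  M+4: 0.2520×0.12362256 + 0.7480×0.45595488 = 0.372207
  M+6: 0.7480×0.12362256 = 0.092470
Scale to base peak (0.429377) = 100: 24.67 : 100.00 : 86.69 : 21.54

24.67 : 100.00 : 86.69 : 21.54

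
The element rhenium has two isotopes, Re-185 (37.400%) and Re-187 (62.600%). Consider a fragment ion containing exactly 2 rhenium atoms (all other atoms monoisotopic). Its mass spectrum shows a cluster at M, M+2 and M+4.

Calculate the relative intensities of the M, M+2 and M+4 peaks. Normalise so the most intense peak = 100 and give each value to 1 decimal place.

Expanding (0.37400 + 0.62600)^2:
P(M) = 0.37400^2 = 0.139876
P(M+2) = 2 × 0.37400^1 × 0.62600^1 = 0.468248
P(M+4) = 0.62600^2 = 0.391876
The M+2 peak is largest (0.468248); scaling to 100 gives 29.9 : 100.0 : 83.7.

29.9 : 100.0 : 83.7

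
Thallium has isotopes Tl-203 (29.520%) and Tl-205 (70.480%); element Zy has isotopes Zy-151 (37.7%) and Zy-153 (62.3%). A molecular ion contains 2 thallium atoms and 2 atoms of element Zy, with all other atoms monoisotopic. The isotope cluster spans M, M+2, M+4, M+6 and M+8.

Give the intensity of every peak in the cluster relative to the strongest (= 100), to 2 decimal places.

3.14 : 25.35 : 75.95 : 100.00 : 48.83

Thallium pattern (n=2): 0.08714304 : 0.41611392 : 0.49674304
Element Zy pattern (n=2): 0.142129 : 0.469742 : 0.388129
Convolve the two distributions (both contribute in 2-u steps):
  M: 0.08714304×0.142129 = 0.012386
  M+2: 0.08714304×0.469742 + 0.41611392×0.142129 = 0.100077
  M+4: 0.08714304×0.388129 + 0.41611392×0.469742 + 0.49674304×0.142129 = 0.299891
  M+6: 0.41611392×0.388129 + 0.49674304×0.469742 = 0.394847
  M+8: 0.49674304×0.388129 = 0.192800
Scale to base peak (0.394847) = 100: 3.14 : 25.35 : 75.95 : 100.00 : 48.83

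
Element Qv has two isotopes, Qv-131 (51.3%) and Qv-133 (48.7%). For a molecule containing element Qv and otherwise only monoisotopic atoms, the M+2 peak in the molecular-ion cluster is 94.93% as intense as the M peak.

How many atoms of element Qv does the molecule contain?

For n independent Qv atoms, I(M+2)/I(M) = n · (abundance Qv-133) / (abundance Qv-131) = n · 0.487/0.513.
n = 0.9493 × 0.513/0.487 = 1.00 ≈ 1

1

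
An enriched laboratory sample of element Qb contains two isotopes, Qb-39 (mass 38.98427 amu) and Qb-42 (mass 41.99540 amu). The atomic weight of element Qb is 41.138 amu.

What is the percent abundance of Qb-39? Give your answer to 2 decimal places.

28.47%

Writing the weighted mean with unknown fraction x of Qb-39:
38.98427·x + 41.99540·(1 − x) = 41.138
(38.98427 − 41.99540)·x = 41.138 − 41.99540
x = -0.85740 / -3.01113 = 0.28474 → 28.47% Qb-39, 71.53% Qb-42.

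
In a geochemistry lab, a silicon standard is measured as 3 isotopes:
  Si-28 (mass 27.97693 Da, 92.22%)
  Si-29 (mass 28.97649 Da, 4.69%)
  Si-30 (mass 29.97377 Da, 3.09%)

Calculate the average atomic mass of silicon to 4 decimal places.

The abundance-weighted mean is 0.9222 × 27.97693 + 0.0469 × 28.97649 + 0.0309 × 29.97377
= 25.800325 + 1.358997 + 0.926189 = 28.085511 Da

28.0855 Da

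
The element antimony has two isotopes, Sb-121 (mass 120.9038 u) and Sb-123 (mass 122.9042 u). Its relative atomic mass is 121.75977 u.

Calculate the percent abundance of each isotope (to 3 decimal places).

Sb-121: 57.210%, Sb-123: 42.790%

Let x be the fractional abundance of Sb-121; then Sb-123 has abundance 1 − x.
120.9038·x + 122.9042·(1 − x) = 121.75977
(120.9038 − 122.9042)·x = 121.75977 − 122.9042
x = -1.14443 / -2.0004 = 0.57210 → 57.210% Sb-121, 42.790% Sb-123.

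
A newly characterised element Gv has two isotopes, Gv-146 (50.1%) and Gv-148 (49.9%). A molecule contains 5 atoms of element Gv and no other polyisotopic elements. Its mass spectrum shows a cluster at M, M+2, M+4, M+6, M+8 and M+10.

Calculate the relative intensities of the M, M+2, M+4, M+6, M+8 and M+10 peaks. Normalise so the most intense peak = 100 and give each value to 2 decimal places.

10.08 : 50.20 : 100.00 : 99.60 : 49.60 : 9.88

Each Gv atom is independently Gv-146 (p = 0.501) or Gv-148 (q = 0.499); the cluster is the binomial expansion (p + q)^5.
P(M) = 0.501^5 = 0.031564
P(M+2) = 5 × 0.501^4 × 0.499^1 = 0.157189
P(M+4) = 10 × 0.501^3 × 0.499^2 = 0.313122
P(M+6) = 10 × 0.501^2 × 0.499^3 = 0.311873
P(M+8) = 5 × 0.501^1 × 0.499^4 = 0.155314
P(M+10) = 0.499^5 = 0.030939
The M+4 peak is largest (0.313122); scaling to 100 gives 10.08 : 50.20 : 100.00 : 99.60 : 49.60 : 9.88.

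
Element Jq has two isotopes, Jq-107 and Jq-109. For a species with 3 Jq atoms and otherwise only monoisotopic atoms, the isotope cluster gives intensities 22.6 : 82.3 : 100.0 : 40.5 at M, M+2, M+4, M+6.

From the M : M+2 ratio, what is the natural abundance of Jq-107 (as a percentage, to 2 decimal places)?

45.17%

Write p for the Jq-107 fraction. I(M+2)/I(M) = [C(3,1)·p^2·(1−p)] / p^3 = 3·(1−p)/p = 82.3/22.6 = 3.6416
(1−p)/p = 3.6416/3 = 1.2139  ⇒  p = 1/(1 + 1.2139) = 0.4517
Jq-107: 45.17%, Jq-109: 54.83%.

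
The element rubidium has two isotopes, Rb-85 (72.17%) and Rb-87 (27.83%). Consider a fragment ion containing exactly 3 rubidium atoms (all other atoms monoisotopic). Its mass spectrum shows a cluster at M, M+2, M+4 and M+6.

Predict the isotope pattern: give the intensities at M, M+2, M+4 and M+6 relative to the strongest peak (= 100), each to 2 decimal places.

86.44 : 100.00 : 38.56 : 4.96

Each Rb atom is independently Rb-85 (p = 0.7217) or Rb-87 (q = 0.2783); the cluster is the binomial expansion (p + q)^3.
P(M) = 0.7217^3 = 0.375898
P(M+2) = 3 × 0.7217^2 × 0.2783^1 = 0.434858
P(M+4) = 3 × 0.7217^1 × 0.2783^2 = 0.167689
P(M+6) = 0.2783^3 = 0.021555
The M+2 peak is largest (0.434858); scaling to 100 gives 86.44 : 100.00 : 38.56 : 4.96.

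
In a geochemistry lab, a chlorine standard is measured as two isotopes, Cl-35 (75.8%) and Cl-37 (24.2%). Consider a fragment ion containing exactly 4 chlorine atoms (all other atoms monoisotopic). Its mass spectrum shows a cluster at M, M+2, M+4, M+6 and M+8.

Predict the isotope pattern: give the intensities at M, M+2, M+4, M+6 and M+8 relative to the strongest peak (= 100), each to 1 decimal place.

78.3 : 100.0 : 47.9 : 10.2 : 0.8

Expanding (0.758 + 0.242)^4:
P(M) = 0.758^4 = 0.330124
P(M+2) = 4 × 0.758^3 × 0.242^1 = 0.421583
P(M+4) = 6 × 0.758^2 × 0.242^2 = 0.201893
P(M+6) = 4 × 0.758^1 × 0.242^3 = 0.042971
P(M+8) = 0.242^4 = 0.003430
The M+2 peak is largest (0.421583); scaling to 100 gives 78.3 : 100.0 : 47.9 : 10.2 : 0.8.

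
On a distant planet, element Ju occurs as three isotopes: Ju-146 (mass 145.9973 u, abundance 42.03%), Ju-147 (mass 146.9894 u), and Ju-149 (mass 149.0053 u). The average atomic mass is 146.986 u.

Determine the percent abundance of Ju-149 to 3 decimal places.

Let x and y be the fractions of Ju-147 and Ju-149. Then x + y = 1 − 0.4203 = 0.5797 and 146.9894x + 149.0053y = 146.986 − 0.4203×145.9973 = 85.62333481.
Substituting: 146.9894x + 149.0053(0.5797 − x) = 85.62333481
(146.9894 − 149.0053)x = -0.7550376  ⇒  x = 0.37454, y = 0.20516
Ju-147: 37.454%, Ju-149: 20.516%.

20.516%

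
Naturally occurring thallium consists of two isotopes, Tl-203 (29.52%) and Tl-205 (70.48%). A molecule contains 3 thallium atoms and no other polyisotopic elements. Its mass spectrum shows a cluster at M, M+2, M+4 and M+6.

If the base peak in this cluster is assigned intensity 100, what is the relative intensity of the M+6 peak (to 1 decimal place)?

79.6

(0.2952 + 0.7048)^3 gives M 0.0257, M+2 0.1843, M+4 0.4399, M+6 0.3501; the largest is M+4.
P(M+4) = C(3,2) × 0.2952^1 × 0.7048^2 = 3 × 0.2952 × 0.49674304 = 0.439916 (base)
P(M+6) = C(3,3) × 0.2952^0 × 0.7048^3 = 1 × 1.0000 × 0.35010449 = 0.350104
Relative intensity = 0.350104 / 0.439916 × 100 = 79.6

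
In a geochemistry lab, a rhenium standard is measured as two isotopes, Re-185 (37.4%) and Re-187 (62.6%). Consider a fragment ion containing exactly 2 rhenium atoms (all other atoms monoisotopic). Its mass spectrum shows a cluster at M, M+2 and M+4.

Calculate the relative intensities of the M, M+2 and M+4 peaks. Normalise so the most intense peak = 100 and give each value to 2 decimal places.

Each Re atom is independently Re-185 (p = 0.374) or Re-187 (q = 0.626); the cluster is the binomial expansion (p + q)^2.
P(M) = 0.374^2 = 0.139876
P(M+2) = 2 × 0.374^1 × 0.626^1 = 0.468248
P(M+4) = 0.626^2 = 0.391876
The M+2 peak is largest (0.468248); scaling to 100 gives 29.87 : 100.00 : 83.69.

29.87 : 100.00 : 83.69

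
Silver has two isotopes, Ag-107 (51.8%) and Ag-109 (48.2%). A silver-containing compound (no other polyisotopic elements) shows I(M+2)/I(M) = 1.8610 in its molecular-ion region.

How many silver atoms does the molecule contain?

2

The M+2/M ratio from n Ag atoms is n · q/p = n · 0.482/0.518.
n = 1.8610 × 0.518/0.482 = 2.00 ≈ 2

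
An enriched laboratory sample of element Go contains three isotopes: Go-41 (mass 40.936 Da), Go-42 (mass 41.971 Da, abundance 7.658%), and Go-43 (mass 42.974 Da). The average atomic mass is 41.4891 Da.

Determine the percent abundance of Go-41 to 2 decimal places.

The remaining 92.342% is split between Go-41 (fraction x) and Go-43 (fraction 0.92342 − x).
Substituting: 40.936x + 42.974(0.92342 − x) = 38.27496082
(40.936 − 42.974)x = -1.40809026  ⇒  x = 0.69092, y = 0.23250
Go-41: 69.09%, Go-43: 23.25%.

69.09%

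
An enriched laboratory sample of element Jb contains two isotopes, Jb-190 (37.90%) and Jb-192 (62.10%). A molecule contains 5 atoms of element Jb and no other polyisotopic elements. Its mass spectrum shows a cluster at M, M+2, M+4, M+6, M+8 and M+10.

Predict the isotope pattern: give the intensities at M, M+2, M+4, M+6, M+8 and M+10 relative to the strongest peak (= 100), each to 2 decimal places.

Each Jb atom is independently Jb-190 (p = 0.3790) or Jb-192 (q = 0.6210); the cluster is the binomial expansion (p + q)^5.
P(M) = 0.3790^5 = 0.007820
P(M+2) = 5 × 0.3790^4 × 0.6210^1 = 0.064065
P(M+4) = 10 × 0.3790^3 × 0.6210^2 = 0.209943
P(M+6) = 10 × 0.3790^2 × 0.6210^3 = 0.343996
P(M+8) = 5 × 0.3790^1 × 0.6210^4 = 0.281822
P(M+10) = 0.6210^5 = 0.092354
The M+6 peak is largest (0.343996); scaling to 100 gives 2.27 : 18.62 : 61.03 : 100.00 : 81.93 : 26.85.

2.27 : 18.62 : 61.03 : 100.00 : 81.93 : 26.85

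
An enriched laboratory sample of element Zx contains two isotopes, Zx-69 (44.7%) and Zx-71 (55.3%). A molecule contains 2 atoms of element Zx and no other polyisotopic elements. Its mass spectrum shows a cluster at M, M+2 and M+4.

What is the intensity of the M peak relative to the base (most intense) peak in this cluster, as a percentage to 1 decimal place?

(0.447 + 0.553)^2 gives M 0.1998, M+2 0.4944, M+4 0.3058; the largest is M+2.
P(M+2) = C(2,1) × 0.447^1 × 0.553^1 = 2 × 0.4470 × 0.5530 = 0.494382 (base)
P(M) = C(2,0) × 0.447^2 × 0.553^0 = 1 × 0.199809 × 1.0000 = 0.199809
Relative intensity = 0.199809 / 0.494382 × 100 = 40.4

40.4%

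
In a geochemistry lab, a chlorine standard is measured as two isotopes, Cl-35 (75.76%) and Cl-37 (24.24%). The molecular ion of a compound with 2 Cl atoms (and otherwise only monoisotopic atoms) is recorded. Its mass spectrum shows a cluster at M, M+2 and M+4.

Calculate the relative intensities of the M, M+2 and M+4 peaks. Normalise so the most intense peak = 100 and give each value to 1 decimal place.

Expanding (0.7576 + 0.2424)^2:
P(M) = 0.7576^2 = 0.573958
P(M+2) = 2 × 0.7576^1 × 0.2424^1 = 0.367284
P(M+4) = 0.2424^2 = 0.058758
The M peak is largest (0.573958); scaling to 100 gives 100.0 : 64.0 : 10.2.

100.0 : 64.0 : 10.2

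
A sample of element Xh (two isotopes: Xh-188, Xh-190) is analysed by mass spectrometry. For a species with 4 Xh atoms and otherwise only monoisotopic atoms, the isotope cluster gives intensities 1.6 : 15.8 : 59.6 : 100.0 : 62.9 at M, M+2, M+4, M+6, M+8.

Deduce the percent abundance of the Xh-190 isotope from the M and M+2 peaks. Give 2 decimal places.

Write p for the Xh-188 fraction. I(M+2)/I(M) = [C(4,1)·p^3·(1−p)] / p^4 = 4·(1−p)/p = 15.8/1.6 = 9.8750
(1−p)/p = 9.8750/4 = 2.4688  ⇒  p = 1/(1 + 2.4688) = 0.2883
Xh-188: 28.83%, Xh-190: 71.17%.

71.17%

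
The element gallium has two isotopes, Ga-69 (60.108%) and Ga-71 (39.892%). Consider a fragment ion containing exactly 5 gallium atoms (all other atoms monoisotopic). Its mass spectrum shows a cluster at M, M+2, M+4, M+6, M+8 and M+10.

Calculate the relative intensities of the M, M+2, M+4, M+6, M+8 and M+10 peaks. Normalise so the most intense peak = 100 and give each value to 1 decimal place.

22.7 : 75.3 : 100.0 : 66.4 : 22.0 : 2.9

Expanding (0.60108 + 0.39892)^5:
P(M) = 0.60108^5 = 0.078462
P(M+2) = 5 × 0.60108^4 × 0.39892^1 = 0.260366
P(M+4) = 10 × 0.60108^3 × 0.39892^2 = 0.345596
P(M+6) = 10 × 0.60108^2 × 0.39892^3 = 0.229362
P(M+8) = 5 × 0.60108^1 × 0.39892^4 = 0.076111
P(M+10) = 0.39892^5 = 0.010103
The M+4 peak is largest (0.345596); scaling to 100 gives 22.7 : 75.3 : 100.0 : 66.4 : 22.0 : 2.9.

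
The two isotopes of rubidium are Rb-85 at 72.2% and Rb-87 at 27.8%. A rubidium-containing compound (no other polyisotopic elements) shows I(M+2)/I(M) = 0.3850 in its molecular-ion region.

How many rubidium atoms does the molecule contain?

1

With n Rb atoms, P(M+2)/P(M) = C(n,1)·p^(n−1)q / p^n = n·q/p = n · 0.278/0.722.
n = 0.3850 × 0.722/0.278 = 1.00 ≈ 1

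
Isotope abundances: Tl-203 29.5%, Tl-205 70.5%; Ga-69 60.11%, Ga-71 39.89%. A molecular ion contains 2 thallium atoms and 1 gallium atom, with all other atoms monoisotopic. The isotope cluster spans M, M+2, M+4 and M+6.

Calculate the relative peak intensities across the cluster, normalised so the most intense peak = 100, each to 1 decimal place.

11.3 : 61.3 : 100.0 : 42.7

Thallium pattern (n=2): 0.087025 : 0.41595 : 0.497025
Gallium pattern (n=1): 0.6011 : 0.3989
Convolve the two distributions (both contribute in 2-u steps):
  M: 0.087025×0.6011 = 0.052311
  M+2: 0.087025×0.3989 + 0.41595×0.6011 = 0.284742
  M+4: 0.41595×0.3989 + 0.497025×0.6011 = 0.464684
  M+6: 0.497025×0.3989 = 0.198263
Scale to base peak (0.464684) = 100: 11.3 : 61.3 : 100.0 : 42.7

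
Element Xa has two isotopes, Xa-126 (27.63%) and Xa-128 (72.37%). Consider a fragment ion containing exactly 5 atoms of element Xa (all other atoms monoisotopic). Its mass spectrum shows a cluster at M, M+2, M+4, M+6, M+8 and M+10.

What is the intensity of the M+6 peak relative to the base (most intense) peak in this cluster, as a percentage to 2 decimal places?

Term probabilities: M 0.0016, M+2 0.0211, M+4 0.1105, M+6 0.2894, M+8 0.3790, M+10 0.1985. Base peak = M+8.
P(M+8) = C(5,4) × 0.2763^1 × 0.7237^4 = 5 × 0.2763 × 0.27430536 = 0.378953 (base)
P(M+6) = C(5,3) × 0.2763^2 × 0.7237^3 = 10 × 0.07634169 × 0.37903186 = 0.289359
Relative intensity = 0.289359 / 0.378953 × 100 = 76.36

76.36%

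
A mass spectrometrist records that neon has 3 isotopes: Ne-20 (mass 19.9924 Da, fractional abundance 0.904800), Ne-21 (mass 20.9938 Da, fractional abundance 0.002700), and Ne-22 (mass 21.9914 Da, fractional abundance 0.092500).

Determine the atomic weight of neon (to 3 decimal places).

20.180 Da

Ar = Σ fᵢ·mᵢ = 0.904800 × 19.9924 + 0.002700 × 20.9938 + 0.092500 × 21.9914
= 18.08912 + 0.05668 + 2.03420 = 20.18000 Da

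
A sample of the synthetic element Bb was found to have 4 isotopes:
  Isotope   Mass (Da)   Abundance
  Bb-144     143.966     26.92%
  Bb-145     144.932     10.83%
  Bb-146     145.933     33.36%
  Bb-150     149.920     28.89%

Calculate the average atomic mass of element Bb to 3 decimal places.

146.447 Da

The abundance-weighted mean is 0.2692 × 143.966 + 0.1083 × 144.932 + 0.3336 × 145.933 + 0.2889 × 149.920
= 38.7556 + 15.6961 + 48.6832 + 43.3119 = 146.4468 Da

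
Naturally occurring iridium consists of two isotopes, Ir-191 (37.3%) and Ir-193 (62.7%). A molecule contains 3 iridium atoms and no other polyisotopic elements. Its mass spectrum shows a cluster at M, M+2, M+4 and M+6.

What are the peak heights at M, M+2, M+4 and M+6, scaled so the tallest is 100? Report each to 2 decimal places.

Each Ir atom is independently Ir-191 (p = 0.373) or Ir-193 (q = 0.627); the cluster is the binomial expansion (p + q)^3.
P(M) = 0.373^3 = 0.051895
P(M+2) = 3 × 0.373^2 × 0.627^1 = 0.261702
P(M+4) = 3 × 0.373^1 × 0.627^2 = 0.439911
P(M+6) = 0.627^3 = 0.246492
The M+4 peak is largest (0.439911); scaling to 100 gives 11.80 : 59.49 : 100.00 : 56.03.

11.80 : 59.49 : 100.00 : 56.03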